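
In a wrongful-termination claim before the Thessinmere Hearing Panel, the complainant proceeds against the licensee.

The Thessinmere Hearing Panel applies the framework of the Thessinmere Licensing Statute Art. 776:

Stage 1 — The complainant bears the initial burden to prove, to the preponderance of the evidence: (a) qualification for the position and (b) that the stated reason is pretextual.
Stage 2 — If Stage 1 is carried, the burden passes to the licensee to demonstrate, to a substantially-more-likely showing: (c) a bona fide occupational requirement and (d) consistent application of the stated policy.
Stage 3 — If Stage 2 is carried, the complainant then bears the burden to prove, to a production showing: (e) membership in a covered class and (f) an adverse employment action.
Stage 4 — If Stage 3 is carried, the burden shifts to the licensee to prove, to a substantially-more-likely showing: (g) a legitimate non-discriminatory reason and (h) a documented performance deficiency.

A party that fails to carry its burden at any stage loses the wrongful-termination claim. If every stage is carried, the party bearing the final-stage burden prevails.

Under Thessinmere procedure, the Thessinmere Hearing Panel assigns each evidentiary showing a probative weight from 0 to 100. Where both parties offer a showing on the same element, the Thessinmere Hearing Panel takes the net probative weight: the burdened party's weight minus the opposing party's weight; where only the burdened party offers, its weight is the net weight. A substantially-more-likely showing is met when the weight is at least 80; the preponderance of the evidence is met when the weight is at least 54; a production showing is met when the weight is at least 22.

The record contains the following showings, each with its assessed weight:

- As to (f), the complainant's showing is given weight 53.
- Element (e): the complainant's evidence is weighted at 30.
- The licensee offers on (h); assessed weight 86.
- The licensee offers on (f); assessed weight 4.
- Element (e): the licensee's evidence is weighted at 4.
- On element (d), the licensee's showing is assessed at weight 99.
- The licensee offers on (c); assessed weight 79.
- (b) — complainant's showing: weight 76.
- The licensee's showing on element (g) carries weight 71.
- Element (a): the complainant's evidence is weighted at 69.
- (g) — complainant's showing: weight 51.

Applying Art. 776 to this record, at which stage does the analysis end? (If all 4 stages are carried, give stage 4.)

At Stage 1 the complainant must meet the preponderance of the evidence (weight is at least 54): on (a) the weight is 69, ≥ 54, so (a) meets the standard; on (b) the weight is 76, which does reach 54, so (b) meets the standard.
  All elements met. The burden passes to the licensee.
At Stage 2 the licensee must meet a substantially-more-likely showing (weight is at least 80): on (c) the weight is 79, which does not reach 80, so (c) does not meet the standard; on (d) the weight is 99, ≥ 80, so (d) meets the standard.
  Not every element is met, so the licensee fails to carry Stage 2.
The analysis ends at Stage 2; the complainant prevails.

stage 2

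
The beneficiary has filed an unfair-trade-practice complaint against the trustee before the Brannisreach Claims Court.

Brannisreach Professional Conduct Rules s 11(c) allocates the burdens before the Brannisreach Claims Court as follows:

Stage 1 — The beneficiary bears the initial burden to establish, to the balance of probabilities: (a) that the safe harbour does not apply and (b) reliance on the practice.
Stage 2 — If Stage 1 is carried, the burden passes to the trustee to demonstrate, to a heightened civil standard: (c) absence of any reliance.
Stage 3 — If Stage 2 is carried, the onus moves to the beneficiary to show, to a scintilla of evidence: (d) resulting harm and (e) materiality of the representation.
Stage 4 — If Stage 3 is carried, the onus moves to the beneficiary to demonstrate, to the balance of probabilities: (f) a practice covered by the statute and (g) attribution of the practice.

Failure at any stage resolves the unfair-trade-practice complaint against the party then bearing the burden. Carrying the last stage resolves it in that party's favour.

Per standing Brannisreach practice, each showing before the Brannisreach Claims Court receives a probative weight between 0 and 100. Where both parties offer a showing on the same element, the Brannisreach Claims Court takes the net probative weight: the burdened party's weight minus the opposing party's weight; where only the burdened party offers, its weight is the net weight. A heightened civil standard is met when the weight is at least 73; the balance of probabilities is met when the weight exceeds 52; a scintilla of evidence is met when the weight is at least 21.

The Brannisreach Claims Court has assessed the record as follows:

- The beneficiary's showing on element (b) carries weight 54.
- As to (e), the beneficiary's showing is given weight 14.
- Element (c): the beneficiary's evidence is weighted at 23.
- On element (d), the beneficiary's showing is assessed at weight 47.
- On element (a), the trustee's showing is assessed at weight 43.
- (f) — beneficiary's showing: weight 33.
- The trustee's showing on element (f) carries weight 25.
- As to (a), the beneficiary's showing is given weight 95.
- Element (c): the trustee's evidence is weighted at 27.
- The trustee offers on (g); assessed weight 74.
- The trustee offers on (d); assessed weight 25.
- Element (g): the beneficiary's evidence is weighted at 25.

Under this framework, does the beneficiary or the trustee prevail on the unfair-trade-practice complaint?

At Stage 1 the beneficiary must meet the balance of probabilities (weight exceeds 52): on (a) the weight is 95 less the opposing 43 gives net 52, ≤ 52, so (a) does not meet the standard; on (b) the weight is 54, > 52, so (b) meets the standard.
  Stage 1 not carried; the beneficiary fails its burden.
The analysis ends at Stage 1; the trustee prevails.

trustee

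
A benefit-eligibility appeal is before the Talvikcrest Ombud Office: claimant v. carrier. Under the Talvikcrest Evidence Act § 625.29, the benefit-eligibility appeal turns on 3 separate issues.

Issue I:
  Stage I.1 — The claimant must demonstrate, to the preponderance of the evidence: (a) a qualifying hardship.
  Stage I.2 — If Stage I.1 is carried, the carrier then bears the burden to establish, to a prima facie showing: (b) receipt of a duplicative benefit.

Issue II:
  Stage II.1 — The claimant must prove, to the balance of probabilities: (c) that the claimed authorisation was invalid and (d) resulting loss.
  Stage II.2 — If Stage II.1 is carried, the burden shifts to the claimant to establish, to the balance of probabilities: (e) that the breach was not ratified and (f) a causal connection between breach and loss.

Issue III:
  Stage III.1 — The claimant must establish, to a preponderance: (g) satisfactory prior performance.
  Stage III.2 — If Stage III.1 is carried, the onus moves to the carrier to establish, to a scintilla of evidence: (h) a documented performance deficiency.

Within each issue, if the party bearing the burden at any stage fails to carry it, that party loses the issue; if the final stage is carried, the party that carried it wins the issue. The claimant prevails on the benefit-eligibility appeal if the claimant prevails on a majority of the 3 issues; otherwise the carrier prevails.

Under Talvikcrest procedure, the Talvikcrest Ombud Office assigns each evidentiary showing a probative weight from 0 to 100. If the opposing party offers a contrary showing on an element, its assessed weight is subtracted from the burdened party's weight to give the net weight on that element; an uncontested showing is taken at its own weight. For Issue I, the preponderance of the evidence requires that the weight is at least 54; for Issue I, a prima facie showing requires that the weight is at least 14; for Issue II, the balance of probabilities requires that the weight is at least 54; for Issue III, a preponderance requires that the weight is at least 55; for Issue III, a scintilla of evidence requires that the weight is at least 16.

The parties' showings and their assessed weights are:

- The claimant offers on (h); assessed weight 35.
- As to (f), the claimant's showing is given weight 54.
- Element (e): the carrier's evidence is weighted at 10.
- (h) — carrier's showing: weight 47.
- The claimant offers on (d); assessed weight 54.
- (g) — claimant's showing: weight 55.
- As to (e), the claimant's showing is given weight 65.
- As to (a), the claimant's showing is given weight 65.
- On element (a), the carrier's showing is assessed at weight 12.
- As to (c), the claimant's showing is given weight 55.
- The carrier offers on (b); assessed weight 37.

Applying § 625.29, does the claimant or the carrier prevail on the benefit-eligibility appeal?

— Issue I —
Stage I.1 — burden on claimant; standard: the preponderance of the evidence (weight is at least 54).
    (a): 65 − 12 = 53 < 54 [not met]
  Stage I.1 not carried; the claimant fails its burden.
The carrier prevails on this issue.
— Issue II —
Stage II.1 (claimant, the balance of probabilities, weight is at least 54): (c) 55 ≥ 54 — meets; (d) 54 ≥ 54 — meets.
  All elements met. The claimant retains the burden for Stage II.2.
Stage II.2 (claimant, the balance of probabilities, weight is at least 54): (e) net 65−10=55 ≥ 54 — meets; (f) 54 ≥ 54 — meets.
  Stage II.2 carried; the final stage is satisfied.
All stages carried — the claimant prevails on this issue.
— Issue III —
Stage III.1 (claimant, a preponderance, weight is at least 55): (g) 55 ≥ 55 — meets.
  Stage III.1 is satisfied; the onus moves to the carrier.
Stage III.2 (carrier, a scintilla of evidence, weight is at least 16): (h) net 47−35=12 < 16 — fails.
  The carrier does not carry Stage III.2.
The claimant prevails on this issue.
Per-issue: Issue I → carrier; Issue II → claimant; Issue III → claimant. The claimant must prevail on a majority of issues; overall, the claimant prevails.

claimant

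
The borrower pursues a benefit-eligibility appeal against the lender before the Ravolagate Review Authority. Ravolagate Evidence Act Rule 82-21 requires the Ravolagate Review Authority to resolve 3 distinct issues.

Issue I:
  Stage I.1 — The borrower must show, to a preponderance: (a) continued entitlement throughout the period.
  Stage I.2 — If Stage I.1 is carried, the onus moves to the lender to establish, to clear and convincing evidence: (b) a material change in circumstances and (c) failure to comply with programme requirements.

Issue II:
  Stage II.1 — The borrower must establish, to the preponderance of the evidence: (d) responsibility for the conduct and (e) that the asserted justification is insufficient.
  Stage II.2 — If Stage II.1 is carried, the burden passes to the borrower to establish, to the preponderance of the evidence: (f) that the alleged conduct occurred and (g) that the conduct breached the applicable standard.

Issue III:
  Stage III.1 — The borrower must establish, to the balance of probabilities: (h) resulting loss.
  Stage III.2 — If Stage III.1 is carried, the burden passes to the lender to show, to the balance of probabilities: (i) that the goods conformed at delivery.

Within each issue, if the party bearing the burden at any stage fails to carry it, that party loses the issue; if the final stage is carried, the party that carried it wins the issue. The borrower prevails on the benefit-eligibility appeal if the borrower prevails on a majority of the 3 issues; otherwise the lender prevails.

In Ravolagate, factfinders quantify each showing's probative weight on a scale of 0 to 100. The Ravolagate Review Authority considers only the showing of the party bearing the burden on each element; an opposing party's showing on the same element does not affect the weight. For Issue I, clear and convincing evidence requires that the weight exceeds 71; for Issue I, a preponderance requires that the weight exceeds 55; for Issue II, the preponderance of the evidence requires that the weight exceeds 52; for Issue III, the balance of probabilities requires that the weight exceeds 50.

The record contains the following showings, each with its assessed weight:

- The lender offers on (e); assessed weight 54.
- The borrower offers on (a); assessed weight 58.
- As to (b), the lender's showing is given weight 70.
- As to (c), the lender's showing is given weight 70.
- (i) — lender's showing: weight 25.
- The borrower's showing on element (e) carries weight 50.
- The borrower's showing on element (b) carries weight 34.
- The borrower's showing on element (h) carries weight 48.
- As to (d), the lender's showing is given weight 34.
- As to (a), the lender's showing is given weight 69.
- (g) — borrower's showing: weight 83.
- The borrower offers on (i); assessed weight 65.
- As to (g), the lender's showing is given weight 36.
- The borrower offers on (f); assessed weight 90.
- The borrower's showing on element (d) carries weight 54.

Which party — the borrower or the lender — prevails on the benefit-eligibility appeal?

— Issue I —
Stage I.1 (borrower, a preponderance, weight exceeds 55): (a) 58 (lender's 69 disregarded) > 55 — meets.
  Stage I.1 is satisfied; the onus moves to the lender.
Stage I.2 (lender, clear and convincing evidence, weight exceeds 71): (b) 70 (borrower's 34 disregarded) ≤ 71 — fails; (c) 70 ≤ 71 — fails.
  Stage I.2 not carried; the lender fails its burden.
The analysis ends at Stage I.2; the borrower prevails on this issue.
— Issue II —
At Stage II.1 the borrower must meet the preponderance of the evidence (weight exceeds 52): on (d) the weight is 54 (the lender's 34 is given no effect), > 52, so (d) meets the standard; on (e) the weight is 50 (the lender's 54 is given no effect), ≤ 52, so (e) does not meet the standard.
  Stage II.1 not carried; the borrower fails its burden.
So the lender prevails on this issue.
— Issue III —
Stage III.1 — burden on borrower; standard: the balance of probabilities (weight exceeds 50).
    (h): 48 ≤ 50 [not met]
  Stage III.1 not carried; the borrower fails its burden.
The lender prevails on this issue.
Per-issue: Issue I → borrower; Issue II → lender; Issue III → lender. The borrower must prevail on a majority of issues; overall, the lender prevails.

lender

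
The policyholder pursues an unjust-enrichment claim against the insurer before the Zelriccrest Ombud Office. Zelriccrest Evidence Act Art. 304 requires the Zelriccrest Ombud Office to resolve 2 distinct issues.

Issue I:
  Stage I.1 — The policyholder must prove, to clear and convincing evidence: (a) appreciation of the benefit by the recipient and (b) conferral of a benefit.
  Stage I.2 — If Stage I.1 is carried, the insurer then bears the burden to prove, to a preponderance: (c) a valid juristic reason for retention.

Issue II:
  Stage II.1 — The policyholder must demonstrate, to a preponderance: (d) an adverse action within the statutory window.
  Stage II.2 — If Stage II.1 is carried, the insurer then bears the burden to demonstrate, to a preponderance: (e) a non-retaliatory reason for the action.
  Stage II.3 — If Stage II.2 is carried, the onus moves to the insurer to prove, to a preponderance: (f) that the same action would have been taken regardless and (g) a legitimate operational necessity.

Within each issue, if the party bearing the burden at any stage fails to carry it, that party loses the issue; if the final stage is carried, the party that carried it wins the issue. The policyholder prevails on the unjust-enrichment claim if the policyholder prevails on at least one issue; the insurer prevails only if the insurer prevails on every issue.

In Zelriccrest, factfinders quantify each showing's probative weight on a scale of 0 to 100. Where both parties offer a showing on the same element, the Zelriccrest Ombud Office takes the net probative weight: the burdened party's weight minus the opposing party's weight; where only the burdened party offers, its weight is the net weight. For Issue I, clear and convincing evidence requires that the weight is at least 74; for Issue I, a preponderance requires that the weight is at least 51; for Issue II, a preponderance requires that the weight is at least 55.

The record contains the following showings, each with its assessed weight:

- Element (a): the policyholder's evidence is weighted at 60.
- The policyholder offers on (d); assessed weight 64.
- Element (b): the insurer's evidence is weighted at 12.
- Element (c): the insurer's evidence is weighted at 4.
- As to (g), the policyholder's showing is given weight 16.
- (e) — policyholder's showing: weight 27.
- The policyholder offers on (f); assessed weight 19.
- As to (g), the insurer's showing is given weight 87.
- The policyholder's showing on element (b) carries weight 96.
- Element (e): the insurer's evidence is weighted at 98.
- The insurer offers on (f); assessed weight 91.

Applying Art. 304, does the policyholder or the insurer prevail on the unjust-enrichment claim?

— Issue I —
At Stage I.1 the policyholder must meet clear and convincing evidence (weight is at least 74): on (a) the weight is 60, which does not reach 74, so (a) does not meet the standard; on (b) the weight is 96 less the opposing 12 gives net 84, ≥ 74, so (b) meets the standard.
  Not every element is met, so the policyholder fails to carry Stage I.1.
The insurer prevails on this issue.
— Issue II —
At Stage II.1 the policyholder must meet a preponderance (weight is at least 55): on (d) the weight is 64, ≥ 55, so (d) meets the standard.
  Stage II.1 carried; the burden shifts to the insurer.
At Stage II.2 the insurer must meet a preponderance (weight is at least 55): on (e) the weight is 98 less the opposing 27 gives net 71, ≥ 55, so (e) meets the standard.
  All elements met. The insurer retains the burden for Stage II.3.
At Stage II.3 the insurer must meet a preponderance (weight is at least 55): on (f) the weight is 91 less the opposing 19 gives net 72, ≥ 55, so (f) meets the standard; on (g) the weight is 87 less the opposing 16 gives net 71, which does reach 55, so (g) meets the standard.
  Stage II.3 carried; the final stage is satisfied.
All stages carried — the insurer prevails on this issue.
Per-issue: Issue I → insurer; Issue II → insurer. The policyholder must prevail on at least one issue; overall, the insurer prevails.

insurer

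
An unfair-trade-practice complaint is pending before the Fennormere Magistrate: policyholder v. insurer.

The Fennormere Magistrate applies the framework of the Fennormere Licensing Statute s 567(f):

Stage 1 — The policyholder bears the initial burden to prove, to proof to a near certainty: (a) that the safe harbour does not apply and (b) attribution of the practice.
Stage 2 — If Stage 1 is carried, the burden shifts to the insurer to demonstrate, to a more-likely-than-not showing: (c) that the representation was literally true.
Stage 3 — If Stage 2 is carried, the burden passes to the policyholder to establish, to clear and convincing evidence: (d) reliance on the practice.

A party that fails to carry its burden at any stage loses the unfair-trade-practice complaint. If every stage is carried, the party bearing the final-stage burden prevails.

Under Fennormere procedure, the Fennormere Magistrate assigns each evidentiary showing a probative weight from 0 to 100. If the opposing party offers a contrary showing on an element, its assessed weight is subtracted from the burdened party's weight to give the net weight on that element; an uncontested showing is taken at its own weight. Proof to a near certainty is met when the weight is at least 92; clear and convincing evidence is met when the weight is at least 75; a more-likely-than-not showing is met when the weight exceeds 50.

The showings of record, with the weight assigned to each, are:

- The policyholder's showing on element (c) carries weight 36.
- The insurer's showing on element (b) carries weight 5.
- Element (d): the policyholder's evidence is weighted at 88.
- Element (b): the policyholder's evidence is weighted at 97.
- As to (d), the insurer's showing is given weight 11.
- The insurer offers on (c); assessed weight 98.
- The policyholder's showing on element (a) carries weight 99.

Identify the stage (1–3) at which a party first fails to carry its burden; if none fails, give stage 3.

stage 3

Stage 1 — burden on policyholder; standard: proof to a near certainty (weight is at least 92).
    (a): 99 ≥ 92 [met]
    (b): 97 − 5 = 92 ≥ 92 [met]
  Stage 1 carried; the burden shifts to the insurer.
Stage 2 — burden on insurer; standard: a more-likely-than-not showing (weight exceeds 50).
    (c): 98 − 36 = 62 > 50 [met]
  Stage 2 carried; the burden shifts to the policyholder.
Stage 3 — burden on policyholder; standard: clear and convincing evidence (weight is at least 75).
    (d): 88 − 11 = 77 ≥ 75 [met]
  All elements met at the final stage.
With every stage satisfied, the policyholder prevails.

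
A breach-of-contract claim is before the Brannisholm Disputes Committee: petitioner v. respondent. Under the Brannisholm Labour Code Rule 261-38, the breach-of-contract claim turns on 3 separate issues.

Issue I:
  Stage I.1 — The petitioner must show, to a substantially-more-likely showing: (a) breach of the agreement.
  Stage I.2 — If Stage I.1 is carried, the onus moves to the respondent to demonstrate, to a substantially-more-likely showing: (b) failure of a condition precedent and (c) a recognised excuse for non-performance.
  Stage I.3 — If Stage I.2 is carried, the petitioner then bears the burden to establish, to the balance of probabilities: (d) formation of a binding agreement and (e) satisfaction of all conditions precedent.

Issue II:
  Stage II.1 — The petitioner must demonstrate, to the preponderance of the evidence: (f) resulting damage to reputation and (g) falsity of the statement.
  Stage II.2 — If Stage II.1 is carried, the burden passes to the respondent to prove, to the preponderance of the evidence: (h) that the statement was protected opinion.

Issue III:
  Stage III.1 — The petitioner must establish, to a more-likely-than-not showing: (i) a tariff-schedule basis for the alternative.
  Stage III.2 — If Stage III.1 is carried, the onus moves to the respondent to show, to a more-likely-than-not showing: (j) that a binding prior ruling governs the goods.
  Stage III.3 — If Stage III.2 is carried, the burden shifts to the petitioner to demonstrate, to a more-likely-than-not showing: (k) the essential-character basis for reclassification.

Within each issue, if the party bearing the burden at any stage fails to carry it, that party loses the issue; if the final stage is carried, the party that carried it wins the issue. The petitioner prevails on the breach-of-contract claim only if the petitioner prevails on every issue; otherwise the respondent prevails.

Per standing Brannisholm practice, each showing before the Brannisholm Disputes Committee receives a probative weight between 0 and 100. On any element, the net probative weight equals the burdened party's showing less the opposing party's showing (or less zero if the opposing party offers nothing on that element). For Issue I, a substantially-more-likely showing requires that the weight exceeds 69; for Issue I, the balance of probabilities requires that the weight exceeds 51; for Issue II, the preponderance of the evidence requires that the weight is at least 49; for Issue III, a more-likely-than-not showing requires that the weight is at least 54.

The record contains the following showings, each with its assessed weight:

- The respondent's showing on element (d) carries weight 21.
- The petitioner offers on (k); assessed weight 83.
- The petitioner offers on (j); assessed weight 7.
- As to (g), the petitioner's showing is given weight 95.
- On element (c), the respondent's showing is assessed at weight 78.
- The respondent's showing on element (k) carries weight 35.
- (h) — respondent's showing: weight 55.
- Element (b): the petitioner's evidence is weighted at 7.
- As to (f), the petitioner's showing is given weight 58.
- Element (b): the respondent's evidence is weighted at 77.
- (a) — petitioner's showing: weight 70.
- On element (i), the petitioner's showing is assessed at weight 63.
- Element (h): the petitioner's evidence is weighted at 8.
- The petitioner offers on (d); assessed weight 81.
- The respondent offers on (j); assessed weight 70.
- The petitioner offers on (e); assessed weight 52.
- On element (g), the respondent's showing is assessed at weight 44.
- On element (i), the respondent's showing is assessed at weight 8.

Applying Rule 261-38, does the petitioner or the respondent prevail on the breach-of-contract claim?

— Issue I —
At Stage I.1 the petitioner must meet a substantially-more-likely showing (weight exceeds 69): on (a) the weight is 70, > 69, so (a) meets the standard.
  Stage I.1 carried; the burden shifts to the respondent.
At Stage I.2 the respondent must meet a substantially-more-likely showing (weight exceeds 69): on (b) the weight is 77 less the opposing 7 gives net 70, which does exceed 69, so (b) meets the standard; on (c) the weight is 78, > 69, so (c) meets the standard.
  Stage I.2 carried; the burden shifts to the petitioner.
At Stage I.3 the petitioner must meet the balance of probabilities (weight exceeds 51): on (d) the weight is 81 less the opposing 21 gives net 60, which does exceed 51, so (d) meets the standard; on (e) the weight is 52, > 51, so (e) meets the standard.
  All elements met at the final stage.
With every stage satisfied, the petitioner prevails on this issue.
— Issue II —
Stage II.1 — burden on petitioner; standard: the preponderance of the evidence (weight is at least 49).
    (f): 58 ≥ 49 [met]
    (g): 95 − 44 = 51 ≥ 49 [met]
  Stage II.1 is satisfied; the onus moves to the respondent.
Stage II.2 — burden on respondent; standard: the preponderance of the evidence (weight is at least 49).
    (h): 55 − 8 = 47 < 49 [not met]
  Stage II.2 not carried; the respondent fails its burden.
The petitioner prevails on this issue.
— Issue III —
Stage III.1 (petitioner, a more-likely-than-not showing, weight is at least 54): (i) net 63−8=55 ≥ 54 — meets.
  Stage III.1 is satisfied; the onus moves to the respondent.
Stage III.2 (respondent, a more-likely-than-not showing, weight is at least 54): (j) net 70−7=63 ≥ 54 — meets.
  All elements met. The burden passes to the petitioner.
Stage III.3 (petitioner, a more-likely-than-not showing, weight is at least 54): (k) net 83−35=48 < 54 — fails.
  Not every element is met, so the petitioner fails to carry Stage III.3.
The analysis ends at Stage III.3; the respondent prevails on this issue.
Per-issue: Issue I → petitioner; Issue II → petitioner; Issue III → respondent. The petitioner must prevail on every issue; overall, the respondent prevails.

respondent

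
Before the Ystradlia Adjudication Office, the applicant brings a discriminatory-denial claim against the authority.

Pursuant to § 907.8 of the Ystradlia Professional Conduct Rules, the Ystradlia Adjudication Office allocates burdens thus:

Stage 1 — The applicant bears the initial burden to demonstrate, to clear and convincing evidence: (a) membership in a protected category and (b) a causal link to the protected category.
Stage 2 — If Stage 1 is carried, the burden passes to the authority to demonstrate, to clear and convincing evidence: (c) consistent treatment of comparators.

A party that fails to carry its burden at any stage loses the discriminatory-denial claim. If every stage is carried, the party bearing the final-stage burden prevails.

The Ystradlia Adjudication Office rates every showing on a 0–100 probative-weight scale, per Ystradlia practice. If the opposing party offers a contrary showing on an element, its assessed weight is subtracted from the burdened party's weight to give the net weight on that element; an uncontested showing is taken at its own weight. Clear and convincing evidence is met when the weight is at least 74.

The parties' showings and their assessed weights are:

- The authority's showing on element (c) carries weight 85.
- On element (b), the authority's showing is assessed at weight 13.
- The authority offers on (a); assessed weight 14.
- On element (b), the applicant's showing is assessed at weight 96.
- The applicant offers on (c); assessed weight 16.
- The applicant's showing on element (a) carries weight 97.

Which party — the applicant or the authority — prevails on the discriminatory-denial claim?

Stage 1 (applicant, clear and convincing evidence, weight is at least 74): (a) net 97−14=83 ≥ 74 — meets; (b) net 96−13=83 ≥ 74 — meets.
  The applicant carries Stage 1; the authority now bears the burden.
Stage 2 (authority, clear and convincing evidence, weight is at least 74): (c) net 85−16=69 < 74 — fails.
  Not every element is met, so the authority fails to carry Stage 2.
So the applicant prevails.

applicant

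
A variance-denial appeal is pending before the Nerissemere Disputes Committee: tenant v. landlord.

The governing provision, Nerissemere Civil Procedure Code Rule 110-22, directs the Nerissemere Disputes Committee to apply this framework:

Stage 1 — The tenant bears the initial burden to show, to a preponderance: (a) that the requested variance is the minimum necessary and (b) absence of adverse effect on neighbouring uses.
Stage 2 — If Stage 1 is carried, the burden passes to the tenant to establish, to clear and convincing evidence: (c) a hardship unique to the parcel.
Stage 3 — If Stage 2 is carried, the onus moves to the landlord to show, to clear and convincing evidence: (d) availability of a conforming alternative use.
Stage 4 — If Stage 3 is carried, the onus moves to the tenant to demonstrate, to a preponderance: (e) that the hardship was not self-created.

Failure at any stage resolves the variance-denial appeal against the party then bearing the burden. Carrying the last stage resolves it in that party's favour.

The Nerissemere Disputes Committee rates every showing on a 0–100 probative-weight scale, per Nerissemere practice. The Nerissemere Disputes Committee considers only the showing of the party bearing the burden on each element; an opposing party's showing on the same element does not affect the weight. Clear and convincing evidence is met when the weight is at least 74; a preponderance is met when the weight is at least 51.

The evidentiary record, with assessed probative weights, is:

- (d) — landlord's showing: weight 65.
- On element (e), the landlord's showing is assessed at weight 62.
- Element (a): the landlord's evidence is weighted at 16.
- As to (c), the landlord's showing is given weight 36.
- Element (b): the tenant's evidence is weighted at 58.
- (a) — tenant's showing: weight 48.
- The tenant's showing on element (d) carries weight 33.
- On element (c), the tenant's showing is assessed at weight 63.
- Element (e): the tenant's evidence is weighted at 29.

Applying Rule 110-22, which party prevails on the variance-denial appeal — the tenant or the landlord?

landlord

Stage 1 — burden on tenant; standard: a preponderance (weight is at least 51).
    (a): 48 (landlord's 16 disregarded) < 51 [not met]
    (b): 58 ≥ 51 [met]
  Stage 1 not carried; the tenant fails its burden.
The landlord prevails.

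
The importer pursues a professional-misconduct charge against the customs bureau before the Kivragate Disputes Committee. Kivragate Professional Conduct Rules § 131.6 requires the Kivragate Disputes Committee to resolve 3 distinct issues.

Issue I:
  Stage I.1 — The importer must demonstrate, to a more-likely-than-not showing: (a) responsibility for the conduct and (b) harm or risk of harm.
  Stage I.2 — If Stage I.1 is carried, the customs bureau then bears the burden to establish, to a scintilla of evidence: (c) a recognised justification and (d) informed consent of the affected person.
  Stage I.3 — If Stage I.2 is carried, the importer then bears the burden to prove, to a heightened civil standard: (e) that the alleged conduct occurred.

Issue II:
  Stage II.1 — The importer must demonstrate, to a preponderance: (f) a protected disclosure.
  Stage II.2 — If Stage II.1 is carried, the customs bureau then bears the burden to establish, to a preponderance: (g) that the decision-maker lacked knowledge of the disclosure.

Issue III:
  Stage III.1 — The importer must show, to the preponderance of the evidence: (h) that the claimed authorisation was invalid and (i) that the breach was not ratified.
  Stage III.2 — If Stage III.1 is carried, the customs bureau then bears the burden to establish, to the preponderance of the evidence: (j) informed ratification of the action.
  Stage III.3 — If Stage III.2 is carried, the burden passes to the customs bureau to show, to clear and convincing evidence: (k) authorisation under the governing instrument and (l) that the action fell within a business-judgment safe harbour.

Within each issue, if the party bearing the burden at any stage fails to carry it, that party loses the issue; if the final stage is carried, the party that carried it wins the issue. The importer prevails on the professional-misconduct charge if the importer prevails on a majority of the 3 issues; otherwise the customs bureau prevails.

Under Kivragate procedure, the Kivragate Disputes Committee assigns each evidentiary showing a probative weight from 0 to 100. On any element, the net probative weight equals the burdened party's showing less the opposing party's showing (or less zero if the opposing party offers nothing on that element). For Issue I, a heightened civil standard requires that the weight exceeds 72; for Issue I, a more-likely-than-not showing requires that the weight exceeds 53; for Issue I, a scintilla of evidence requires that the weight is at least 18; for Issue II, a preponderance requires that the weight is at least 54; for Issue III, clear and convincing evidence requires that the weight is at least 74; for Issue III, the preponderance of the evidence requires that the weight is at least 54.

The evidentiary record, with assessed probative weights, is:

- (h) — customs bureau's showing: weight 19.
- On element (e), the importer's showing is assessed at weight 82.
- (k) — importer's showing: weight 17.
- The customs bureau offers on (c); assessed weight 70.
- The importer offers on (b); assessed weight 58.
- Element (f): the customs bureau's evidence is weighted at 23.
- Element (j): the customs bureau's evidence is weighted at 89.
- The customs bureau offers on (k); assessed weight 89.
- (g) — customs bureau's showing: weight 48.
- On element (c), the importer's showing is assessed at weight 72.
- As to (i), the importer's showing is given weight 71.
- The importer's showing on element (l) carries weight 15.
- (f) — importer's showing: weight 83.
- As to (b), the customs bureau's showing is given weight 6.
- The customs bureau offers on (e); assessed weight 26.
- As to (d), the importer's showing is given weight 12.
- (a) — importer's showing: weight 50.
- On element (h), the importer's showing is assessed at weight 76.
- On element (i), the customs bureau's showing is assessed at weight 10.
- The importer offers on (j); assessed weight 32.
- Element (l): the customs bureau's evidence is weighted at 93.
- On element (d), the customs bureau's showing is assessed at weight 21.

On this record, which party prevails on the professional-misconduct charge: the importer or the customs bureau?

— Issue I —
At Stage I.1 the importer must meet a more-likely-than-not showing (weight exceeds 53): on (a) the weight is 50, ≤ 53, so (a) does not meet the standard; on (b) the weight is 58 less the opposing 6 gives net 52, ≤ 53, so (b) does not meet the standard.
  The importer does not carry Stage I.1.
So the customs bureau prevails on this issue.
— Issue II —
Stage II.1 (importer, a preponderance, weight is at least 54): (f) net 83−23=60 ≥ 54 — meets.
  The importer carries Stage II.1; the customs bureau now bears the burden.
Stage II.2 (customs bureau, a preponderance, weight is at least 54): (g) 48 < 54 — fails.
  Stage II.2 not carried; the customs bureau fails its burden.
The analysis ends at Stage II.2; the importer prevails on this issue.
— Issue III —
At Stage III.1 the importer must meet the preponderance of the evidence (weight is at least 54): on (h) the weight is 76 less the opposing 19 gives net 57, ≥ 54, so (h) meets the standard; on (i) the weight is 71 less the opposing 10 gives net 61, which does reach 54, so (i) meets the standard.
  Stage III.1 carried; the burden shifts to the customs bureau.
At Stage III.2 the customs bureau must meet the preponderance of the evidence (weight is at least 54): on (j) the weight is 89 less the opposing 32 gives net 57, which does reach 54, so (j) meets the standard.
  Stage III.2 carried; the burden remains with the customs bureau.
At Stage III.3 the customs bureau must meet clear and convincing evidence (weight is at least 74): on (k) the weight is 89 less the opposing 17 gives net 72, < 74, so (k) does not meet the standard; on (l) the weight is 93 less the opposing 15 gives net 78, ≥ 74, so (l) meets the standard.
  Stage III.3 not carried; the customs bureau fails its burden.
The importer prevails on this issue.
Per-issue: Issue I → customs bureau; Issue II → importer; Issue III → importer. The importer must prevail on a majority of issues; overall, the importer prevails.

importer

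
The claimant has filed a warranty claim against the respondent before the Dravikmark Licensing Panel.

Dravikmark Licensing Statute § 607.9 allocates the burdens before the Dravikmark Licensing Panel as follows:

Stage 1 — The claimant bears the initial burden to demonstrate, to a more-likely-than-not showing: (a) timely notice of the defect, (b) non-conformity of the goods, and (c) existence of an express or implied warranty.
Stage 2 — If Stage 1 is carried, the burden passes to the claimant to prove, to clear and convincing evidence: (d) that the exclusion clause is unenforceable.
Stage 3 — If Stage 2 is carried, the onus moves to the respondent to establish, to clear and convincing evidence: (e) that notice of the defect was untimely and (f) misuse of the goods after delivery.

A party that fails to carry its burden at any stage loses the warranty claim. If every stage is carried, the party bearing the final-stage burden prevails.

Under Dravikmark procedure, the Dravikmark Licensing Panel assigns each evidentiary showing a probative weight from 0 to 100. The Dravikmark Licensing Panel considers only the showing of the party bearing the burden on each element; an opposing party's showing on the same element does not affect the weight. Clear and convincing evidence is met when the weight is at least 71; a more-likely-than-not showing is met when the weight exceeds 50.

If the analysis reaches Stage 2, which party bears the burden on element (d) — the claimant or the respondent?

claimant

Stage 2's rule assigns the burden to the claimant (to clear and convincing evidence).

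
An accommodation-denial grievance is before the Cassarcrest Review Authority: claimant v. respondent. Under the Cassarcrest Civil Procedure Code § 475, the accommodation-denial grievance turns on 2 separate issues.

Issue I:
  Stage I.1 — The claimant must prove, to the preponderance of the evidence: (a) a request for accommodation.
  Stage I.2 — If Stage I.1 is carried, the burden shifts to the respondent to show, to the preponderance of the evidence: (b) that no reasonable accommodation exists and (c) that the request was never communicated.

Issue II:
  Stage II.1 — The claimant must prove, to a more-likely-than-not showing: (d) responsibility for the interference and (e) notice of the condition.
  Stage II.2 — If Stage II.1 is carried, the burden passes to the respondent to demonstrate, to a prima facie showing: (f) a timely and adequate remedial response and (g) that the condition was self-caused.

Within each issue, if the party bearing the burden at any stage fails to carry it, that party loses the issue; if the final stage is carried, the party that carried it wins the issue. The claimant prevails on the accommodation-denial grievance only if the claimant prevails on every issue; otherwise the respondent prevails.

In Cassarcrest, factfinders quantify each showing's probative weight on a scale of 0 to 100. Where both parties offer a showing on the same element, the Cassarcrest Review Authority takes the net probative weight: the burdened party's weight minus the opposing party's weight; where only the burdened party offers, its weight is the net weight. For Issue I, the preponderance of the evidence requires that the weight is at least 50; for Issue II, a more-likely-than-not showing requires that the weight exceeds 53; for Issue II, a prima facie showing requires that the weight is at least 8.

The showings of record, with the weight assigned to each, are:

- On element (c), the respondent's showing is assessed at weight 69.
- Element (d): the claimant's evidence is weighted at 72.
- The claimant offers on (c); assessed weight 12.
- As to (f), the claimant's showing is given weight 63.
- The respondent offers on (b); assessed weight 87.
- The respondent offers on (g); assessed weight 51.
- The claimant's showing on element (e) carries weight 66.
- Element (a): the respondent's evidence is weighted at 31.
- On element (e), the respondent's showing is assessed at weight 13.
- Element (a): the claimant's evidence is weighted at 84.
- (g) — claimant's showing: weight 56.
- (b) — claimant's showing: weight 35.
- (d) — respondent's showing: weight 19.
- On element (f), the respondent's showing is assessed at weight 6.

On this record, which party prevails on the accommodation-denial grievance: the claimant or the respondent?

respondent

— Issue I —
Stage I.1 (claimant, the preponderance of the evidence, weight is at least 50): (a) net 84−31=53 ≥ 50 — meets.
  Stage I.1 carried; the burden shifts to the respondent.
Stage I.2 (respondent, the preponderance of the evidence, weight is at least 50): (b) net 87−35=52 ≥ 50 — meets; (c) net 69−12=57 ≥ 50 — meets.
  Stage I.2 carried; the final stage is satisfied.
With every stage satisfied, the respondent prevails on this issue.
— Issue II —
Stage II.1 — burden on claimant; standard: a more-likely-than-not showing (weight exceeds 53).
    (d): 72 − 19 = 53 ≤ 53 [not met]
    (e): 66 − 13 = 53 ≤ 53 [not met]
  The claimant does not carry Stage II.1.
The respondent prevails on this issue.
Per-issue: Issue I → respondent; Issue II → respondent. The claimant must prevail on every issue; overall, the respondent prevails.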